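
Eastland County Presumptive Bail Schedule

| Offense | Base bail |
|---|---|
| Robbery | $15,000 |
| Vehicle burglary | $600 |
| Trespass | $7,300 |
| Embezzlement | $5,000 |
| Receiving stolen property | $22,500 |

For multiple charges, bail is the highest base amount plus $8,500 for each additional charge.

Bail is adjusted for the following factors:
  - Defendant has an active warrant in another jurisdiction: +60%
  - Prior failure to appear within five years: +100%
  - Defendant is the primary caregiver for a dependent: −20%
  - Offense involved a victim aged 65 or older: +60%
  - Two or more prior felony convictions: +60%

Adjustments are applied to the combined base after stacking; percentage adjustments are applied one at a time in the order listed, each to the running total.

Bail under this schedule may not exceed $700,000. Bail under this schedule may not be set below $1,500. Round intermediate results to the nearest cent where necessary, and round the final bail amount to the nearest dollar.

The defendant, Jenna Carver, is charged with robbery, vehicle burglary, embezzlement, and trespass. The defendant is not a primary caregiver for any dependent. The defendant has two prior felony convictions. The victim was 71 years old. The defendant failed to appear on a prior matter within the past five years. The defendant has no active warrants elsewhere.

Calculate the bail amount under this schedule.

Base amounts from the schedule: robbery $15,000; vehicle burglary $600; embezzlement $5,000; trespass $7,300.
Stacking rule: highest base plus $8,500 per additional charge. Highest is robbery at $15,000; 3 additional charges → +$25,500. Combined base = $40,500.
Prior failure to appear within five years (+100%): $40,500 × 2 = $81,000.
Offense involved a victim aged 65 or older (+60%): $81,000 × 1.6 = $129,600.
Two or more prior felony convictions (+60%): $129,600 × 1.6 = $207,360.
$207,360 is within the $700,000 maximum.
$207,360 is at or above the $1,500 minimum.

$207,360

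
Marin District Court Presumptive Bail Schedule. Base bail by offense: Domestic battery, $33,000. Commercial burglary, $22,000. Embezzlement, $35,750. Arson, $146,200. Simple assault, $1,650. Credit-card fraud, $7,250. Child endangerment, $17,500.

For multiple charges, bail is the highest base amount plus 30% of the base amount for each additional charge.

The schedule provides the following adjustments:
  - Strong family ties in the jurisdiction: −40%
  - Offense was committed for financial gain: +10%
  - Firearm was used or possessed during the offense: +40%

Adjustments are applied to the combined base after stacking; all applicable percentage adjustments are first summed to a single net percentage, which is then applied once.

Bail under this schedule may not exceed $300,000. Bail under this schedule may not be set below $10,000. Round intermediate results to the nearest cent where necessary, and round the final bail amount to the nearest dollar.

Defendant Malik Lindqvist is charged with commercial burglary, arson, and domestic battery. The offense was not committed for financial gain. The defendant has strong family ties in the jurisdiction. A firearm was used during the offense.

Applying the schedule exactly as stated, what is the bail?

Base amounts from the schedule: commercial burglary $22,000; arson $146,200; domestic battery $33,000.
Stacking rule: highest base plus 30% of each additional charge. Highest is arson at $146,200. Additional: $22,000 × 30% = $6,600; $33,000 × 30% = $9,900. Combined base = $146,200 + $16,500 = $162,700.
Net percentage adjustment: −40% +40% = +0%. $162,700 × 1 = $162,700.
$162,700 is within the $300,000 maximum.
$162,700 is at or above the $10,000 minimum.

$162,700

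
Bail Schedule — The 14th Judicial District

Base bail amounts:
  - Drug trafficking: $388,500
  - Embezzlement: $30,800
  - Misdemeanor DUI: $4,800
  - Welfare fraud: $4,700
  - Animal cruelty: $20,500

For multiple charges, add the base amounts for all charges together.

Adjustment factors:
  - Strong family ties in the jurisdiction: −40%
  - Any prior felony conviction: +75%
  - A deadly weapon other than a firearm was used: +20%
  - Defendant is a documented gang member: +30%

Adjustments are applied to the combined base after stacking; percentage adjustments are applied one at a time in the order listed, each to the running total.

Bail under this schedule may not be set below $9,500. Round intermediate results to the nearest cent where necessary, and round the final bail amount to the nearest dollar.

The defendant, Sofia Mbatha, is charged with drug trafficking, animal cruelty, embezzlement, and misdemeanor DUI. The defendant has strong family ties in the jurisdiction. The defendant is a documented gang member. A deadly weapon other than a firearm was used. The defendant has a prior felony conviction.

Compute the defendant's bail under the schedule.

Base amounts from the schedule: drug trafficking $388,500; animal cruelty $20,500; embezzlement $30,800; misdemeanor DUI $4,800.
Stacking rule: sum of all bases. $388,500 + $20,500 + $30,800 + $4,800 = $444,600.
Strong family ties in the jurisdiction (−40%): $444,600 × 0.6 = $266,760.
Any prior felony conviction (+75%): $266,760 × 1.75 = $466,830.
A deadly weapon other than a firearm was used (+20%): $466,830 × 1.2 = $560,196.
Defendant is a documented gang member (+30%): $560,196 × 1.3 = $728,254.80.
$728,254.80 is at or above the $9,500 minimum.
Rounded to the nearest dollar: $728,255.

$728,255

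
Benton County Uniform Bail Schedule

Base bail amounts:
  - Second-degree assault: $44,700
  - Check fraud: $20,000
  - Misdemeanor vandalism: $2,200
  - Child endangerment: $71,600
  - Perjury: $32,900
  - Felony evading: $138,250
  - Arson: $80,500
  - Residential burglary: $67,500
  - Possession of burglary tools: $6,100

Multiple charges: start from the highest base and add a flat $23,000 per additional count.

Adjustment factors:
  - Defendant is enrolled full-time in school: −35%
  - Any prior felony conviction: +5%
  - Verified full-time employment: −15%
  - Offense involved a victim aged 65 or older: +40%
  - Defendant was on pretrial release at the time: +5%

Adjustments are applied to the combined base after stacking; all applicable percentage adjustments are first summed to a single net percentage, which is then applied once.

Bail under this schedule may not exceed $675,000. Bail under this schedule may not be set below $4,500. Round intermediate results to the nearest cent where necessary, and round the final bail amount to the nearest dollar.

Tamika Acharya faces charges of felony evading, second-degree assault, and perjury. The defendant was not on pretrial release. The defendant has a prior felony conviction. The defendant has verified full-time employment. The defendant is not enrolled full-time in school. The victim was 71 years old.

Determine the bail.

$239,525

Base amounts from the schedule: felony evading $138,250; second-degree assault $44,700; perjury $32,900.
Stacking rule: highest base plus $23,000 per additional charge. Highest is felony evading at $138,250; 2 additional charges → +$46,000. Combined base = $184,250.
Net percentage adjustment: +5% −15% +40% = +30%. $184,250 × 1.3 = $239,525.
$239,525 is within the $675,000 maximum.
$239,525 is at or above the $4,500 minimum.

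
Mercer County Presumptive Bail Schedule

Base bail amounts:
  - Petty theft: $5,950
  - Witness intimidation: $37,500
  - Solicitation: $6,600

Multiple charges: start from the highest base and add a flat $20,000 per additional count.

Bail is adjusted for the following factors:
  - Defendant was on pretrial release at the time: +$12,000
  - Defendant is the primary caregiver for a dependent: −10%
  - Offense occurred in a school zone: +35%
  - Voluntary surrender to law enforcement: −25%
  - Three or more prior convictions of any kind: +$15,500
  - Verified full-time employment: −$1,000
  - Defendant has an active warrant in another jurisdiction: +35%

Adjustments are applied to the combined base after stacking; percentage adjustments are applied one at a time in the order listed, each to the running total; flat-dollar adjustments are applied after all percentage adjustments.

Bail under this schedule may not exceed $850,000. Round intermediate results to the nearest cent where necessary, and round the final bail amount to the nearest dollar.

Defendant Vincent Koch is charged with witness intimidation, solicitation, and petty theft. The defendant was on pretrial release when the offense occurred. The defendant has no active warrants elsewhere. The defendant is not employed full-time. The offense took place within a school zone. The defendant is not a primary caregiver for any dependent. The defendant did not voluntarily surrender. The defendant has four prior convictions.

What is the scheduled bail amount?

$132,125

Base amounts from the schedule: witness intimidation $37,500; solicitation $6,600; petty theft $5,950.
Stacking rule: highest base plus $20,000 per additional charge. Highest is witness intimidation at $37,500; 2 additional charges → +$40,000. Combined base = $77,500.
Offense occurred in a school zone (+35%): $77,500 × 1.35 = $104,625.
Defendant was on pretrial release at the time (+$12,000 flat): $104,625 + $12,000 = $116,625.
Three or more prior convictions of any kind (+$15,500 flat): $116,625 + $15,500 = $132,125.
$132,125 is within the $850,000 maximum.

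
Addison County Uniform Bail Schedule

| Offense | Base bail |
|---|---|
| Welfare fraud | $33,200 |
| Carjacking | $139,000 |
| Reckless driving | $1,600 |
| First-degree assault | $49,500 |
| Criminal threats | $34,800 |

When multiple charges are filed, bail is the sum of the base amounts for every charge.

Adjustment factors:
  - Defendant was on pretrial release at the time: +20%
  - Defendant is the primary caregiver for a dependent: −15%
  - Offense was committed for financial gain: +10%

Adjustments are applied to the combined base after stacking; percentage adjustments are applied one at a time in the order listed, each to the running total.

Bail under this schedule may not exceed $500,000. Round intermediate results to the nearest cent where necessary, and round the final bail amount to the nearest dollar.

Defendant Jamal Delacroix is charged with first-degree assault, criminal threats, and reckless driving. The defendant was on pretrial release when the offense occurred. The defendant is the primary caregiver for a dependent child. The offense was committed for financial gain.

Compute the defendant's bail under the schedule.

Base amounts from the schedule: first-degree assault $49,500; criminal threats $34,800; reckless driving $1,600.
Stacking rule: sum of all bases. $49,500 + $34,800 + $1,600 = $85,900.
Defendant was on pretrial release at the time (+20%): $85,900 × 1.2 = $103,080.
Defendant is the primary caregiver for a dependent (−15%): $103,080 × 0.85 = $87,618.
Offense was committed for financial gain (+10%): $87,618 × 1.1 = $96,379.80.
$96,379.80 is within the $500,000 maximum.
Rounded to the nearest dollar: $96,380.

$96,380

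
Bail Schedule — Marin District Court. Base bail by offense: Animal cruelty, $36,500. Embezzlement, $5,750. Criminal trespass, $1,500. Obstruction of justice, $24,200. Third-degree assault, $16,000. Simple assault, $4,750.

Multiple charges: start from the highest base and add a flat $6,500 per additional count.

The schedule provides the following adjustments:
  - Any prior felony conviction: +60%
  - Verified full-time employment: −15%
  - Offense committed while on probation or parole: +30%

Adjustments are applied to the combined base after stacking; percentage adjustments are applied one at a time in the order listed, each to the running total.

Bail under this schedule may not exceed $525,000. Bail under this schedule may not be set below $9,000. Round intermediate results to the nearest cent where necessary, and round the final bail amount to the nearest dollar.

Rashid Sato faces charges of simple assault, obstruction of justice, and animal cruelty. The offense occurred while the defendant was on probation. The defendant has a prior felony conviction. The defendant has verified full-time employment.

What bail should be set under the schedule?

Base amounts from the schedule: simple assault $4,750; obstruction of justice $24,200; animal cruelty $36,500.
Stacking rule: highest base plus $6,500 per additional charge. Highest is animal cruelty at $36,500; 2 additional charges → +$13,000. Combined base = $49,500.
Any prior felony conviction (+60%): $49,500 × 1.6 = $79,200.
Verified full-time employment (−15%): $79,200 × 0.85 = $67,320.
Offense committed while on probation or parole (+30%): $67,320 × 1.3 = $87,516.
$87,516 is within the $525,000 maximum.
$87,516 is at or above the $9,000 minimum.

$87,516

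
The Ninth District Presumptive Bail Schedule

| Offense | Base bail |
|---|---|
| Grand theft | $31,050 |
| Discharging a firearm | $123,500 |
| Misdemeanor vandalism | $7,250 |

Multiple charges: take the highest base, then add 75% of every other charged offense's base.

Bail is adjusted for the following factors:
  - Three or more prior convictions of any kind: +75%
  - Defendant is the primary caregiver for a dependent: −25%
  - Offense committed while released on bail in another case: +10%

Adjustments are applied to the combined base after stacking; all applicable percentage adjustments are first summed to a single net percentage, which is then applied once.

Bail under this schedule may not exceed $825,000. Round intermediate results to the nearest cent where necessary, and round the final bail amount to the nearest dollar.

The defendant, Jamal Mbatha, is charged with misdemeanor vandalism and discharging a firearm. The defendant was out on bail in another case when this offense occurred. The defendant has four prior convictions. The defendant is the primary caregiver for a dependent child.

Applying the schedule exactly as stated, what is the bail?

$206,300

Base amounts from the schedule: misdemeanor vandalism $7,250; discharging a firearm $123,500.
Stacking rule: highest base plus 75% of each additional charge. Highest is discharging a firearm at $123,500. Additional: $7,250 × 75% = $5,437.50. Combined base = $123,500 + $5,437.50 = $128,937.50.
Net percentage adjustment: +75% −25% +10% = +60%. $128,937.50 × 1.6 = $206,300.
$206,300 is within the $825,000 maximum.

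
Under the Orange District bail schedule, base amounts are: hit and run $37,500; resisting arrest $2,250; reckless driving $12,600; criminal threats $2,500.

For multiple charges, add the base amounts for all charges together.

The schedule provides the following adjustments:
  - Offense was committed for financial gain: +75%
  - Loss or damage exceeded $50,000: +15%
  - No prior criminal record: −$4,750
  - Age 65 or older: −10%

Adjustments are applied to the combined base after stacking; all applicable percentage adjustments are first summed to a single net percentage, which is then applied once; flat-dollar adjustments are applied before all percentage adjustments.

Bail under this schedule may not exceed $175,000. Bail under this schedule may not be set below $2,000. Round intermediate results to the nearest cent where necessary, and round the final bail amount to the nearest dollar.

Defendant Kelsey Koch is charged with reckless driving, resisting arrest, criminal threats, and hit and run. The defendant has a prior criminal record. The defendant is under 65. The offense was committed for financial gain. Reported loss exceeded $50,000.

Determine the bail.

$104,215

Base amounts from the schedule: reckless driving $12,600; resisting arrest $2,250; criminal threats $2,500; hit and run $37,500.
Stacking rule: sum of all bases. $12,600 + $2,250 + $2,500 + $37,500 = $54,850.
Net percentage adjustment: +75% +15% = +90%. $54,850 × 1.9 = $104,215.
$104,215 is within the $175,000 maximum.
$104,215 is at or above the $2,000 minimum.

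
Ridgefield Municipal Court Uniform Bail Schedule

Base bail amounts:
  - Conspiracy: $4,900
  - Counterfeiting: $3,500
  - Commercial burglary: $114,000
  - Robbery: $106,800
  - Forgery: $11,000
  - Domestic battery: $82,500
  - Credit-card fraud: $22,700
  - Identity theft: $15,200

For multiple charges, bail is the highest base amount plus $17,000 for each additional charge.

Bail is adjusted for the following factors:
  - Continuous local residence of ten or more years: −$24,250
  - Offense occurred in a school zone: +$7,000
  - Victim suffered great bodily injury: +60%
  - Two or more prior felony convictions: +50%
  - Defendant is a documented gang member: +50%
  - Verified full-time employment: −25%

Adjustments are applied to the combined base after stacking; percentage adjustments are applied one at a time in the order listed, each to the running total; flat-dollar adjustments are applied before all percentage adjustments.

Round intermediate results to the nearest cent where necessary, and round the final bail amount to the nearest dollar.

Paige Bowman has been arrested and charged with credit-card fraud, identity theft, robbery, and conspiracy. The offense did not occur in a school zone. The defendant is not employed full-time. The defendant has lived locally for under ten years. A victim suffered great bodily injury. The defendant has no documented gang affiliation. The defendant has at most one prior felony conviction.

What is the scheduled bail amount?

$252,480

Base amounts from the schedule: credit-card fraud $22,700; identity theft $15,200; robbery $106,800; conspiracy $4,900.
Stacking rule: highest base plus $17,000 per additional charge. Highest is robbery at $106,800; 3 additional charges → +$51,000. Combined base = $157,800.
Victim suffered great bodily injury (+60%): $157,800 × 1.6 = $252,480.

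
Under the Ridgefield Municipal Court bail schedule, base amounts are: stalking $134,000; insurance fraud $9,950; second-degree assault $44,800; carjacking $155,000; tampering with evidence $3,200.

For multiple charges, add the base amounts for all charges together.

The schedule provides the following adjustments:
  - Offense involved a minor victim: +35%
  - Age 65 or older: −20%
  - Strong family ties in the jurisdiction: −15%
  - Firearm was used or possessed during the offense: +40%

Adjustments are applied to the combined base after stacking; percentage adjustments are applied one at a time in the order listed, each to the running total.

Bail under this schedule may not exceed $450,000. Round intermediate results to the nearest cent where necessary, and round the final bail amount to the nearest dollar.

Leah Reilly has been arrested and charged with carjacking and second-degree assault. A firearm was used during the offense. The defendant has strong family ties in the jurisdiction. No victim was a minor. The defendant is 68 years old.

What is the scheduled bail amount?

Base amounts from the schedule: carjacking $155,000; second-degree assault $44,800.
Stacking rule: sum of all bases. $155,000 + $44,800 = $199,800.
Age 65 or older (−20%): $199,800 × 0.8 = $159,840.
Strong family ties in the jurisdiction (−15%): $159,840 × 0.85 = $135,864.
Firearm was used or possessed during the offense (+40%): $135,864 × 1.4 = $190,209.60.
$190,209.60 is within the $450,000 maximum.
Rounded to the nearest dollar: $190,210.

$190,210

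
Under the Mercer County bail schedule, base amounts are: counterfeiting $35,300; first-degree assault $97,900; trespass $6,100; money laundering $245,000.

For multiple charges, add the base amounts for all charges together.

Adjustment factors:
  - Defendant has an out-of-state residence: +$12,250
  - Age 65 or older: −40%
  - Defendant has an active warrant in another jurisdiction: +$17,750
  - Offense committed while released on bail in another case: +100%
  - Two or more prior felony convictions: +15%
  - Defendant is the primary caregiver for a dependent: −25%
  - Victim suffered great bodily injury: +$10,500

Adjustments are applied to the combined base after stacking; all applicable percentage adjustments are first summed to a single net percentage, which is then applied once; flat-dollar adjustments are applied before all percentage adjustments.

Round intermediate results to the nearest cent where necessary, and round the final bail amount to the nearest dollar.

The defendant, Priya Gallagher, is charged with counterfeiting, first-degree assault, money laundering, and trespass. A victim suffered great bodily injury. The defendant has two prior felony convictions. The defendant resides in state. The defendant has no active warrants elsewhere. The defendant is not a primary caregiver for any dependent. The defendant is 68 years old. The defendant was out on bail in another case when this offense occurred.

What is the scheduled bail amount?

$690,900

Base amounts from the schedule: counterfeiting $35,300; first-degree assault $97,900; money laundering $245,000; trespass $6,100.
Stacking rule: sum of all bases. $35,300 + $97,900 + $245,000 + $6,100 = $384,300.
Victim suffered great bodily injury (+$10,500 flat): $384,300 + $10,500 = $394,800.
Net percentage adjustment: −40% +100% +15% = +75%. $394,800 × 1.75 = $690,900.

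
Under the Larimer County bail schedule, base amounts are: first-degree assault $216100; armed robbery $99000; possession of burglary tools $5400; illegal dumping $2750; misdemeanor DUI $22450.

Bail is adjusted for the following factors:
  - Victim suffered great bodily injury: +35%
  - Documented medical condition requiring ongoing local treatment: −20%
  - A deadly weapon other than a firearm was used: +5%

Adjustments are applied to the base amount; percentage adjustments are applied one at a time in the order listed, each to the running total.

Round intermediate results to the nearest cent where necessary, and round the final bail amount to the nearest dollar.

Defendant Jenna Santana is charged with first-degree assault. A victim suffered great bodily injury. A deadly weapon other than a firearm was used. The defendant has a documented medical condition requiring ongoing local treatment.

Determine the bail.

$245057

Base amounts from the schedule: first-degree assault $216100.
Single charge. Combined base = $216100.
Victim suffered great bodily injury (+35%): $216100 × 1.35 = $291735.
Documented medical condition requiring ongoing local treatment (−20%): $291735 × 0.8 = $233388.
A deadly weapon other than a firearm was used (+5%): $233388 × 1.05 = $245057.40.
Rounded to the nearest dollar: $245057.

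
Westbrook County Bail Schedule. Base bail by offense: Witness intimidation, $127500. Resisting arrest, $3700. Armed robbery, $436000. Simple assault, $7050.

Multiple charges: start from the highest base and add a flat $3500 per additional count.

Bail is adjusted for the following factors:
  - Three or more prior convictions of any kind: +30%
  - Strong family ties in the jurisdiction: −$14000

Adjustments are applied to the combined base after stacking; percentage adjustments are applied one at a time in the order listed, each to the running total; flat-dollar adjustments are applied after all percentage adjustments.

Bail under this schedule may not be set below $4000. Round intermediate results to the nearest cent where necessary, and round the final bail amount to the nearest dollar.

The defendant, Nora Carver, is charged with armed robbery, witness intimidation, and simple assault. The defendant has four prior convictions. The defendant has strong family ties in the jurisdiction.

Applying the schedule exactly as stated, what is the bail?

Base amounts from the schedule: armed robbery $436000; witness intimidation $127500; simple assault $7050.
Stacking rule: highest base plus $3500 per additional charge. Highest is armed robbery at $436000; 2 additional charges → +$7000. Combined base = $443000.
Three or more prior convictions of any kind (+30%): $443000 × 1.3 = $575900.
Strong family ties in the jurisdiction (−$14000 flat): $575900 − $14000 = $561900.
$561900 is at or above the $4000 minimum.

$561900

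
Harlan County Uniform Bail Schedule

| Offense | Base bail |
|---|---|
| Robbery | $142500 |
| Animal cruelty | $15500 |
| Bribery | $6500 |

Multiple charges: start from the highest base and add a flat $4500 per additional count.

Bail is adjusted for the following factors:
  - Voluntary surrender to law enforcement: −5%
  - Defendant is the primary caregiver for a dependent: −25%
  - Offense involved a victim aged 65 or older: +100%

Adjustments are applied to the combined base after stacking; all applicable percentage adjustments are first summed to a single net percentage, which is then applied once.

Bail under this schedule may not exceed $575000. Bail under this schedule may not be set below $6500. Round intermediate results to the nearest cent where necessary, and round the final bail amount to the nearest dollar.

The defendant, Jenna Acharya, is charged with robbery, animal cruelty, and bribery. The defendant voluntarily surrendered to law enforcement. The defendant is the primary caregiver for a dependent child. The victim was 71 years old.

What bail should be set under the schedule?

Base amounts from the schedule: robbery $142500; animal cruelty $15500; bribery $6500.
Stacking rule: highest base plus $4500 per additional charge. Highest is robbery at $142500; 2 additional charges → +$9000. Combined base = $151500.
Net percentage adjustment: −5% −25% +100% = +70%. $151500 × 1.7 = $257550.
$257550 is within the $575000 maximum.
$257550 is at or above the $6500 minimum.

$257550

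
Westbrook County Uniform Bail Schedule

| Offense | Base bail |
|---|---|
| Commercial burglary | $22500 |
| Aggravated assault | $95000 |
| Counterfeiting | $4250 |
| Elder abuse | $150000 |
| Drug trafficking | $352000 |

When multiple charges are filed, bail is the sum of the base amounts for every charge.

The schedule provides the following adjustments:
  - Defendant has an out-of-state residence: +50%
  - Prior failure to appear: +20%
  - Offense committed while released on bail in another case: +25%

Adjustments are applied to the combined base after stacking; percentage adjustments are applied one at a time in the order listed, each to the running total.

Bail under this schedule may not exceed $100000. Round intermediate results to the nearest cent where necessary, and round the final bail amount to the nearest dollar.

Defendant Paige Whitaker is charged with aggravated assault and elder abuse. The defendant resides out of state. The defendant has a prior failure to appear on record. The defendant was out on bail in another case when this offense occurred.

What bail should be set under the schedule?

Base amounts from the schedule: aggravated assault $95000; elder abuse $150000.
Stacking rule: sum of all bases. $95000 + $150000 = $245000.
Defendant has an out-of-state residence (+50%): $245000 × 1.5 = $367500.
Prior failure to appear (+20%): $367500 × 1.2 = $441000.
Offense committed while released on bail in another case (+25%): $441000 × 1.25 = $551250.
Result $551250 exceeds the maximum of $100000; bail is capped at $100000.

$100000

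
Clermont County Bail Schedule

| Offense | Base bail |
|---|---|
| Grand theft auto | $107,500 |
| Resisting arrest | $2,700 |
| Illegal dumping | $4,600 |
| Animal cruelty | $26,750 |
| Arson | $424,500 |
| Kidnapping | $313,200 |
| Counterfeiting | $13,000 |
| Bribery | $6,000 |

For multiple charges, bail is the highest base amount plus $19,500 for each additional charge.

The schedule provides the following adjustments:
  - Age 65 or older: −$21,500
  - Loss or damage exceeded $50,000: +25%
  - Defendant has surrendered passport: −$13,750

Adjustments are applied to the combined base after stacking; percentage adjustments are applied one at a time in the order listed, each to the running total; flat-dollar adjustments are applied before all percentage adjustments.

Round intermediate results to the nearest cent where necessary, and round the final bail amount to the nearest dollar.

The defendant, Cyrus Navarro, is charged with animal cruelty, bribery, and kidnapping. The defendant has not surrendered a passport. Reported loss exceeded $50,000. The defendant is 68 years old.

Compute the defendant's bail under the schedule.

$413,375

Base amounts from the schedule: animal cruelty $26,750; bribery $6,000; kidnapping $313,200.
Stacking rule: highest base plus $19,500 per additional charge. Highest is kidnapping at $313,200; 2 additional charges → +$39,000. Combined base = $352,200.
Age 65 or older (−$21,500 flat): $352,200 − $21,500 = $330,700.
Loss or damage exceeded $50,000 (+25%): $330,700 × 1.25 = $413,375.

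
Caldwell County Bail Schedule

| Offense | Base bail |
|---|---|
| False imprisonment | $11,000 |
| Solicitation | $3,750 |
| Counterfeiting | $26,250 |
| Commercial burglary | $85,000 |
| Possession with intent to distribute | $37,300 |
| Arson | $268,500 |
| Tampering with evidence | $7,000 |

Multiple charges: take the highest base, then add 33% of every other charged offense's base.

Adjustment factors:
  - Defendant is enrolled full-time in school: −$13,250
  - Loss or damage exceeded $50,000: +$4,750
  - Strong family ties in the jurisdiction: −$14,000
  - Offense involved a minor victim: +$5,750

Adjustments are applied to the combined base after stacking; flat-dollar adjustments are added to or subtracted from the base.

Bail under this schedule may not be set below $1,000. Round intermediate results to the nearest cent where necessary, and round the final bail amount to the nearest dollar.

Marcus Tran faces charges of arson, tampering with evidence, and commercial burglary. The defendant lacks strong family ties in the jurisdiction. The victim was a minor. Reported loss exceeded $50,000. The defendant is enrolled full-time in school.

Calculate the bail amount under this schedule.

$296,110

Base amounts from the schedule: arson $268,500; tampering with evidence $7,000; commercial burglary $85,000.
Stacking rule: highest base plus 33% of each additional charge. Highest is arson at $268,500. Additional: $7,000 × 33% = $2,310; $85,000 × 33% = $28,050. Combined base = $268,500 + $30,360 = $298,860.
Defendant is enrolled full-time in school (−$13,250 flat): $298,860 − $13,250 = $285,610.
Loss or damage exceeded $50,000 (+$4,750 flat): $285,610 + $4,750 = $290,360.
Offense involved a minor victim (+$5,750 flat): $290,360 + $5,750 = $296,110.
$296,110 is at or above the $1,000 minimum.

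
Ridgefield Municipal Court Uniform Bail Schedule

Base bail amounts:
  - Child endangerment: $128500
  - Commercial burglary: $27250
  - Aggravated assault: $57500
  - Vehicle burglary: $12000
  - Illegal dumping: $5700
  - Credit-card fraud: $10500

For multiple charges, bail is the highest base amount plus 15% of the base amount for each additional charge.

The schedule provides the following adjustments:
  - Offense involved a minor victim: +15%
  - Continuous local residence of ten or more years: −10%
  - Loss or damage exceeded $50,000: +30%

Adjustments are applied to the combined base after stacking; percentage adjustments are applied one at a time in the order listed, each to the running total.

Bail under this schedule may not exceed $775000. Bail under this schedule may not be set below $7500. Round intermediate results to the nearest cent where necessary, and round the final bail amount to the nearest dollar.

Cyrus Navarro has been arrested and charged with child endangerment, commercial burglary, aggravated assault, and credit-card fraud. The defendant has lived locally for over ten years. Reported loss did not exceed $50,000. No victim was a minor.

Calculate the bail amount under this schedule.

$128509

Base amounts from the schedule: child endangerment $128500; commercial burglary $27250; aggravated assault $57500; credit-card fraud $10500.
Stacking rule: highest base plus 15% of each additional charge. Highest is child endangerment at $128500. Additional: $27250 × 15% = $4087.50; $57500 × 15% = $8625; $10500 × 15% = $1575. Combined base = $128500 + $14287.50 = $142787.50.
Continuous local residence of ten or more years (−10%): $142787.50 × 0.9 = $128508.75.
$128508.75 is within the $775000 maximum.
$128508.75 is at or above the $7500 minimum.
Rounded to the nearest dollar: $128509.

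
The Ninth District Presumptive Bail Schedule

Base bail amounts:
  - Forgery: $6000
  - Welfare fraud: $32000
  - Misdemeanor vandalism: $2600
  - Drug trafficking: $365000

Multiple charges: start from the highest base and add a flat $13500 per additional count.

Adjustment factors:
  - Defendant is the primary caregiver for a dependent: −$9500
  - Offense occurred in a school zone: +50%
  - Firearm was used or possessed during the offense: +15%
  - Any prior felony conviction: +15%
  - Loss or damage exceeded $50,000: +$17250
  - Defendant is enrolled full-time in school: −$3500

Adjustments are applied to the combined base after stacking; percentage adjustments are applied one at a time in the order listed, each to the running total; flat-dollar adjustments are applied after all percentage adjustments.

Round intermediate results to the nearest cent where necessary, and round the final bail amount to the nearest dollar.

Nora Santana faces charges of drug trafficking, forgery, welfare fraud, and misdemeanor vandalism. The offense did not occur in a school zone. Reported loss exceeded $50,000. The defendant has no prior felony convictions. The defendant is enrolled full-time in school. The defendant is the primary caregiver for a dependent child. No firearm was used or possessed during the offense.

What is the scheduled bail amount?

$409750

Base amounts from the schedule: drug trafficking $365000; forgery $6000; welfare fraud $32000; misdemeanor vandalism $2600.
Stacking rule: highest base plus $13500 per additional charge. Highest is drug trafficking at $365000; 3 additional charges → +$40500. Combined base = $405500.
Defendant is the primary caregiver for a dependent (−$9500 flat): $405500 − $9500 = $396000.
Loss or damage exceeded $50,000 (+$17250 flat): $396000 + $17250 = $413250.
Defendant is enrolled full-time in school (−$3500 flat): $413250 − $3500 = $409750.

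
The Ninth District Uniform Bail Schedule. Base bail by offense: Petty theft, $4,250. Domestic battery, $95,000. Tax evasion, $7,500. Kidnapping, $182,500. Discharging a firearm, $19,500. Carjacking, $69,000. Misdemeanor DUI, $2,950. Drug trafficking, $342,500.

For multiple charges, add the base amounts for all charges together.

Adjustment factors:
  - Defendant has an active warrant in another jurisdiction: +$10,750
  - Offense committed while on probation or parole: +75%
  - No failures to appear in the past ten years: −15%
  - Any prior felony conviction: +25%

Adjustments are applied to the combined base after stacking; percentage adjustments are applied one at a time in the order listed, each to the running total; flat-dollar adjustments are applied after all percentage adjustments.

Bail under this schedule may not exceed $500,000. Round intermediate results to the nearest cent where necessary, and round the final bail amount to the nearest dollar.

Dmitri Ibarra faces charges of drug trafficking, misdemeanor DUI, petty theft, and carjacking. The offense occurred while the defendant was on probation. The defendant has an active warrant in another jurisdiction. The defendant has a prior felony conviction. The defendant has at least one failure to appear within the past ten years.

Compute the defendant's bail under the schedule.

$500,000

Base amounts from the schedule: drug trafficking $342,500; misdemeanor DUI $2,950; petty theft $4,250; carjacking $69,000.
Stacking rule: sum of all bases. $342,500 + $2,950 + $4,250 + $69,000 = $418,700.
Offense committed while on probation or parole (+75%): $418,700 × 1.75 = $732,725.
Any prior felony conviction (+25%): $732,725 × 1.25 = $915,906.25.
Defendant has an active warrant in another jurisdiction (+$10,750 flat): $915,906.25 + $10,750 = $926,656.25.
Result $926,656.25 exceeds the maximum of $500,000; bail is capped at $500,000.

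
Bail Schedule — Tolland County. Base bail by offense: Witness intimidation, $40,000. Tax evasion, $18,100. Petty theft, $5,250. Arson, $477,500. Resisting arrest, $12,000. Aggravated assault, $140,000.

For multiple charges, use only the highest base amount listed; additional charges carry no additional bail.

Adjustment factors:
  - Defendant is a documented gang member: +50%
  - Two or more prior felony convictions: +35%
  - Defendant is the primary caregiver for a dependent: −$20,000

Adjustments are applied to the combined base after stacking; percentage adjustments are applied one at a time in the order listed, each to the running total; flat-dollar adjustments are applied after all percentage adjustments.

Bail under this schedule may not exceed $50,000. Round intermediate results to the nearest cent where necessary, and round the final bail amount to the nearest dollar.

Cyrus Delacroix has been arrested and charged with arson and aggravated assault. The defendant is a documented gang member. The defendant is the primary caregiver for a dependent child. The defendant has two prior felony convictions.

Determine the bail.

$50,000

Base amounts from the schedule: arson $477,500; aggravated assault $140,000.
Stacking rule: use the highest base only. Highest is arson at $477,500. Combined base = $477,500.
Defendant is a documented gang member (+50%): $477,500 × 1.5 = $716,250.
Two or more prior felony convictions (+35%): $716,250 × 1.35 = $966,937.50.
Defendant is the primary caregiver for a dependent (−$20,000 flat): $966,937.50 − $20,000 = $946,937.50.
Result $946,937.50 exceeds the maximum of $50,000; bail is capped at $50,000.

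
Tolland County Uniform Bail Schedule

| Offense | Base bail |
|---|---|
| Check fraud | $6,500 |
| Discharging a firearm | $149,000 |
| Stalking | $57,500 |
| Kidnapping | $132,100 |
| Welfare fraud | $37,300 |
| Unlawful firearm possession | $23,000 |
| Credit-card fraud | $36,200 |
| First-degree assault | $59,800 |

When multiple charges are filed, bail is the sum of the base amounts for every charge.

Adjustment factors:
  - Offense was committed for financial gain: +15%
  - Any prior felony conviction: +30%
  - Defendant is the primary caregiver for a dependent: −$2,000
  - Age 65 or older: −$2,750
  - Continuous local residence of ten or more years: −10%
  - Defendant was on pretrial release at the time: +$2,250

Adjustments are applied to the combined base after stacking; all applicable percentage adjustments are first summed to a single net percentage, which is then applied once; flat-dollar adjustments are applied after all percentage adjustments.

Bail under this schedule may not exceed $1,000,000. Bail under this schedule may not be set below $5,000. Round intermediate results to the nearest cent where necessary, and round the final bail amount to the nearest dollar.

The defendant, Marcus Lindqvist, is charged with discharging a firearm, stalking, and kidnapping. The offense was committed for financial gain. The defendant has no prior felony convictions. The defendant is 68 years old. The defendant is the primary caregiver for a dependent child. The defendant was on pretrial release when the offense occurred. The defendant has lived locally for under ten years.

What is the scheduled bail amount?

$386,890

Base amounts from the schedule: discharging a firearm $149,000; stalking $57,500; kidnapping $132,100.
Stacking rule: sum of all bases. $149,000 + $57,500 + $132,100 = $338,600.
Offense was committed for financial gain (+15%): $338,600 × 1.15 = $389,390.
Defendant is the primary caregiver for a dependent (−$2,000 flat): $389,390 − $2,000 = $387,390.
Age 65 or older (−$2,750 flat): $387,390 − $2,750 = $384,640.
Defendant was on pretrial release at the time (+$2,250 flat): $384,640 + $2,250 = $386,890.
$386,890 is within the $1,000,000 maximum.
$386,890 is at or above the $5,000 minimum.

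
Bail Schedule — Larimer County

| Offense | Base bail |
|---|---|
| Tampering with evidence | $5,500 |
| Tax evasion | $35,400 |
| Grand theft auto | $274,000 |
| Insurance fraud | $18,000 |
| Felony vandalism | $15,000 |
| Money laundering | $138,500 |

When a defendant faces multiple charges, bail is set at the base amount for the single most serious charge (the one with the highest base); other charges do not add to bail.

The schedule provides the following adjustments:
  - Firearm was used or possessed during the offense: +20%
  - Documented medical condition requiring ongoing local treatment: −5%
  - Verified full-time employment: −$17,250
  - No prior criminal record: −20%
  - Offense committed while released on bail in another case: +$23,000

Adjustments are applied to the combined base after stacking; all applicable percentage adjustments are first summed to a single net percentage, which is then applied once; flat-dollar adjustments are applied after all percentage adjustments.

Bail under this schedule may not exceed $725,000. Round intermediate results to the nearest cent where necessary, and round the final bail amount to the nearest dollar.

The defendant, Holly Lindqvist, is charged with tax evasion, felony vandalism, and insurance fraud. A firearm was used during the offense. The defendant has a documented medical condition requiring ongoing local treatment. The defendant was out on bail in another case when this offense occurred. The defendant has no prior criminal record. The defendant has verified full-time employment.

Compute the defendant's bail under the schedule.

$39,380

Base amounts from the schedule: tax evasion $35,400; felony vandalism $15,000; insurance fraud $18,000.
Stacking rule: use the highest base only. Highest is tax evasion at $35,400. Combined base = $35,400.
Net percentage adjustment: +20% −5% −20% = −5%. $35,400 × 0.95 = $33,630.
Verified full-time employment (−$17,250 flat): $33,630 − $17,250 = $16,380.
Offense committed while released on bail in another case (+$23,000 flat): $16,380 + $23,000 = $39,380.
$39,380 is within the $725,000 maximum.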